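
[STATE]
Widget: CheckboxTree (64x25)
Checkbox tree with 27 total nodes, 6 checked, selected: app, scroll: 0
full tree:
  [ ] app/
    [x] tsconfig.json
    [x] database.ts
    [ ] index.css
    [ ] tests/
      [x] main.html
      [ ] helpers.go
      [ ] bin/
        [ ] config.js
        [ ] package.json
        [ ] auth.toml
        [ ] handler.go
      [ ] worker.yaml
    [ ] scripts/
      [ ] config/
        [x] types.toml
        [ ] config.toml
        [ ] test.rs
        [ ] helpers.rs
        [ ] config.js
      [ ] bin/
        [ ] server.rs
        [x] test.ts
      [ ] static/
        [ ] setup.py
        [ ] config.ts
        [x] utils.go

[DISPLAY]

>[-] app/                                                       
   [x] tsconfig.json                                            
   [x] database.ts                                              
   [ ] index.css                                                
   [-] tests/                                                   
     [x] main.html                                              
     [ ] helpers.go                                             
     [ ] bin/                                                   
       [ ] config.js                                            
       [ ] package.json                                         
       [ ] auth.toml                                            
       [ ] handler.go                                           
     [ ] worker.yaml                                            
   [-] scripts/                                                 
     [-] config/                                                
       [x] types.toml                                           
       [ ] config.toml                                          
       [ ] test.rs                                              
       [ ] helpers.rs                                           
       [ ] config.js                                            
     [-] bin/                                                   
       [ ] server.rs                                            
       [x] test.ts                                              
     [-] static/                                                
       [ ] setup.py                                             


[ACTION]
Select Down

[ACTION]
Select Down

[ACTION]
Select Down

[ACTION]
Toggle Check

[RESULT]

 [-] app/                                                       
   [x] tsconfig.json                                            
   [x] database.ts                                              
>  [x] index.css                                                
   [-] tests/                                                   
     [x] main.html                                              
     [ ] helpers.go                                             
     [ ] bin/                                                   
       [ ] config.js                                            
       [ ] package.json                                         
       [ ] auth.toml                                            
       [ ] handler.go                                           
     [ ] worker.yaml                                            
   [-] scripts/                                                 
     [-] config/                                                
       [x] types.toml                                           
       [ ] config.toml                                          
       [ ] test.rs                                              
       [ ] helpers.rs                                           
       [ ] config.js                                            
     [-] bin/                                                   
       [ ] server.rs                                            
       [x] test.ts                                              
     [-] static/                                                
       [ ] setup.py                                             


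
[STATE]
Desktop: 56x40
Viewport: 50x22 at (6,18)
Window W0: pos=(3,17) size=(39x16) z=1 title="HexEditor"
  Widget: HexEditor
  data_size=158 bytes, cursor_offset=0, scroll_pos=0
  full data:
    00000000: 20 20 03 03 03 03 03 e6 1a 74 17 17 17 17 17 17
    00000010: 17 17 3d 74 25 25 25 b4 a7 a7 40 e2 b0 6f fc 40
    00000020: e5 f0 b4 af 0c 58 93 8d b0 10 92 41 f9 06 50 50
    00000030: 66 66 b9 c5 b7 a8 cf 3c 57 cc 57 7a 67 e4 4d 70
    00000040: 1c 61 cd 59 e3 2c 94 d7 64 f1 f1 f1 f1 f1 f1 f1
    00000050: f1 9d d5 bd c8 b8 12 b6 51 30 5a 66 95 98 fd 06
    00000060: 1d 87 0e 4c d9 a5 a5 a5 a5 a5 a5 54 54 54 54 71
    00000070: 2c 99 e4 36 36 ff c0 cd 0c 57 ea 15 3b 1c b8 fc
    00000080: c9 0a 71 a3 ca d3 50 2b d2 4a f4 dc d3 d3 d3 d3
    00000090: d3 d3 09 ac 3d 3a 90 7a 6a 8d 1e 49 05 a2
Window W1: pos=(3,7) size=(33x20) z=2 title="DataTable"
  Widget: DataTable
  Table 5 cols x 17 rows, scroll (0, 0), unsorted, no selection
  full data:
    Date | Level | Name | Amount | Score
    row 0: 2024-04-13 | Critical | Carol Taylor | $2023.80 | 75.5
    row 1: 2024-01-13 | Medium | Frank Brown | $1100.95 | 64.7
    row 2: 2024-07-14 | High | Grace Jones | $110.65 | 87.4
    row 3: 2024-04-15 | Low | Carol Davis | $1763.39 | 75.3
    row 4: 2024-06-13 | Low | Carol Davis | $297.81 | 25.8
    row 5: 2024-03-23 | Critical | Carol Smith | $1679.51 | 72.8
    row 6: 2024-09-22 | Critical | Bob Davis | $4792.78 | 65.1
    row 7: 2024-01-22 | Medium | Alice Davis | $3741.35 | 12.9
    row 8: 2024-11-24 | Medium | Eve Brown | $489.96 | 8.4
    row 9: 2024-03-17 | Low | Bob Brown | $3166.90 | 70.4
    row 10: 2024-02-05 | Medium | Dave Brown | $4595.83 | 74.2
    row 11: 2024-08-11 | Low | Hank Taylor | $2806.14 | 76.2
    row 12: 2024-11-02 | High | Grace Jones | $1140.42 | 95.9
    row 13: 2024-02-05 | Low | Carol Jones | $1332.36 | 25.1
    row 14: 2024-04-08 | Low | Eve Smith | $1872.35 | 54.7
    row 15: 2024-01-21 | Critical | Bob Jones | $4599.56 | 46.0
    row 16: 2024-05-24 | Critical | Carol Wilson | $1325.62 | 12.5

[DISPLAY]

24-09-22│Critical│Bob Davis  ┃     ┃              
24-01-22│Medium  │Alice Davis┃─────┨              
24-11-24│Medium  │Eve Brown  ┃6  1a┃              
24-03-17│Low     │Bob Brown  ┃4  a7┃              
24-02-05│Medium  │Dave Brown ┃d  b0┃              
24-08-11│Low     │Hank Taylor┃c  57┃              
24-11-02│High    │Grace Jones┃7  64┃              
24-02-05│Low     │Carol Jones┃6  51┃              
━━━━━━━━━━━━━━━━━━━━━━━━━━━━━┛5  a5┃              
000070  2c 99 e4 36 36 ff c0 cd  0c┃              
000080  c9 0a 71 a3 ca d3 50 2b  d2┃              
000090  d3 d3 09 ac 3d 3a 90 7a  6a┃              
                                   ┃              
                                   ┃              
━━━━━━━━━━━━━━━━━━━━━━━━━━━━━━━━━━━┛              
                                                  
                                                  
                                                  
                                                  
                                                  
                                                  
                                                  


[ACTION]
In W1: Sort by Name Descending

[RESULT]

24-02-05│Medium  │Dave Brown ┃     ┃              
24-05-24│Critical│Carol Wilso┃─────┨              
24-04-13│Critical│Carol Taylo┃6  1a┃              
24-03-23│Critical│Carol Smith┃4  a7┃              
24-02-05│Low     │Carol Jones┃d  b0┃              
24-04-15│Low     │Carol Davis┃c  57┃              
24-06-13│Low     │Carol Davis┃7  64┃              
24-01-21│Critical│Bob Jones  ┃6  51┃              
━━━━━━━━━━━━━━━━━━━━━━━━━━━━━┛5  a5┃              
000070  2c 99 e4 36 36 ff c0 cd  0c┃              
000080  c9 0a 71 a3 ca d3 50 2b  d2┃              
000090  d3 d3 09 ac 3d 3a 90 7a  6a┃              
                                   ┃              
                                   ┃              
━━━━━━━━━━━━━━━━━━━━━━━━━━━━━━━━━━━┛              
                                                  
                                                  
                                                  
                                                  
                                                  
                                                  
                                                  


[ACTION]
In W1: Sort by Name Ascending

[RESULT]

24-02-05│Low     │Carol Jones┃     ┃              
24-03-23│Critical│Carol Smith┃─────┨              
24-04-13│Critical│Carol Taylo┃6  1a┃              
24-05-24│Critical│Carol Wilso┃4  a7┃              
24-02-05│Medium  │Dave Brown ┃d  b0┃              
24-11-24│Medium  │Eve Brown  ┃c  57┃              
24-04-08│Low     │Eve Smith  ┃7  64┃              
24-01-13│Medium  │Frank Brown┃6  51┃              
━━━━━━━━━━━━━━━━━━━━━━━━━━━━━┛5  a5┃              
000070  2c 99 e4 36 36 ff c0 cd  0c┃              
000080  c9 0a 71 a3 ca d3 50 2b  d2┃              
000090  d3 d3 09 ac 3d 3a 90 7a  6a┃              
                                   ┃              
                                   ┃              
━━━━━━━━━━━━━━━━━━━━━━━━━━━━━━━━━━━┛              
                                                  
                                                  
                                                  
                                                  
                                                  
                                                  
                                                  


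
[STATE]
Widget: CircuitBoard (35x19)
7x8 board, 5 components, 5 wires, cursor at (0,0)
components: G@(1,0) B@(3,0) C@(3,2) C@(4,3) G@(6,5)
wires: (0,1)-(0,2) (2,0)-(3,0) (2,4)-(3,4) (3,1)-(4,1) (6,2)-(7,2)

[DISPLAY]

   0 1 2 3 4 5 6                   
0  [.]  · ─ ·                      
                                   
1   G                              
                                   
2   ·               ·              
    │               │              
3   B   ·   C       ·              
        │                          
4       ·       C                  
                                   
5                                  
                                   
6           ·           G          
            │                      
7           ·                      
Cursor: (0,0)                      
                                   
                                   


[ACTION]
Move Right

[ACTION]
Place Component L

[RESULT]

   0 1 2 3 4 5 6                   
0      [L]─ ·                      
                                   
1   G                              
                                   
2   ·               ·              
    │               │              
3   B   ·   C       ·              
        │                          
4       ·       C                  
                                   
5                                  
                                   
6           ·           G          
            │                      
7           ·                      
Cursor: (0,1)                      
                                   
                                   


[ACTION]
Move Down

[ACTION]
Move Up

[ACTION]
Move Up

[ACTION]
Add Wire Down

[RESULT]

   0 1 2 3 4 5 6                   
0      [L]─ ·                      
        │                          
1   G   ·                          
                                   
2   ·               ·              
    │               │              
3   B   ·   C       ·              
        │                          
4       ·       C                  
                                   
5                                  
                                   
6           ·           G          
            │                      
7           ·                      
Cursor: (0,1)                      
                                   
                                   


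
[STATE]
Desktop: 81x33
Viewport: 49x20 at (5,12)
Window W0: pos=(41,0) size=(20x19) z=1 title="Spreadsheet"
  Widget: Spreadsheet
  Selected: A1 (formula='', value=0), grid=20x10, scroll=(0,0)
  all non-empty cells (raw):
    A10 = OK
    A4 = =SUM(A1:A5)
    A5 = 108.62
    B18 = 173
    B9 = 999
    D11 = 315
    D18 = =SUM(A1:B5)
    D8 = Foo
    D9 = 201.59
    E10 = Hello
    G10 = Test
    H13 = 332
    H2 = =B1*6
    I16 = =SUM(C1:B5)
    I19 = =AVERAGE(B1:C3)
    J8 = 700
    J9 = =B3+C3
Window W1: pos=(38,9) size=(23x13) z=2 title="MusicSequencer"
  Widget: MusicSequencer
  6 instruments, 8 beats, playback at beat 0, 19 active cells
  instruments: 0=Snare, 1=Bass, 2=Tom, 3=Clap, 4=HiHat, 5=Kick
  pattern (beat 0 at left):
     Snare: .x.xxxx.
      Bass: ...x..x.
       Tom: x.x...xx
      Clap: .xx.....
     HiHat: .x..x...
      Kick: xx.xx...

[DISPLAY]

                                 ┃      ▼1234567 
                                 ┃ Snare·█·████· 
                                 ┃  Bass···█··█· 
                                 ┃   Tom█·█···██ 
                                 ┃  Clap·██····· 
                                 ┃ HiHat·█··█··· 
                                 ┃  Kick██·██··· 
                                 ┃               
                                 ┃               
                                 ┗━━━━━━━━━━━━━━━
                                                 
                                                 
                                                 
                                                 
                                                 
                                                 
                                                 
                                                 
                                                 
                                                 


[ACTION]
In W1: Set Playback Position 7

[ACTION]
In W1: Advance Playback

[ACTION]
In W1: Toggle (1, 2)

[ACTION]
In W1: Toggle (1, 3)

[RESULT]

                                 ┃      ▼1234567 
                                 ┃ Snare·█·████· 
                                 ┃  Bass··█···█· 
                                 ┃   Tom█·█···██ 
                                 ┃  Clap·██····· 
                                 ┃ HiHat·█··█··· 
                                 ┃  Kick██·██··· 
                                 ┃               
                                 ┃               
                                 ┗━━━━━━━━━━━━━━━
                                                 
                                                 
                                                 
                                                 
                                                 
                                                 
                                                 
                                                 
                                                 
                                                 


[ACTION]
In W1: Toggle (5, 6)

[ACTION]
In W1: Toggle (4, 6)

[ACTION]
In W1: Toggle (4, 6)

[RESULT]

                                 ┃      ▼1234567 
                                 ┃ Snare·█·████· 
                                 ┃  Bass··█···█· 
                                 ┃   Tom█·█···██ 
                                 ┃  Clap·██····· 
                                 ┃ HiHat·█··█··· 
                                 ┃  Kick██·██·█· 
                                 ┃               
                                 ┃               
                                 ┗━━━━━━━━━━━━━━━
                                                 
                                                 
                                                 
                                                 
                                                 
                                                 
                                                 
                                                 
                                                 
                                                 


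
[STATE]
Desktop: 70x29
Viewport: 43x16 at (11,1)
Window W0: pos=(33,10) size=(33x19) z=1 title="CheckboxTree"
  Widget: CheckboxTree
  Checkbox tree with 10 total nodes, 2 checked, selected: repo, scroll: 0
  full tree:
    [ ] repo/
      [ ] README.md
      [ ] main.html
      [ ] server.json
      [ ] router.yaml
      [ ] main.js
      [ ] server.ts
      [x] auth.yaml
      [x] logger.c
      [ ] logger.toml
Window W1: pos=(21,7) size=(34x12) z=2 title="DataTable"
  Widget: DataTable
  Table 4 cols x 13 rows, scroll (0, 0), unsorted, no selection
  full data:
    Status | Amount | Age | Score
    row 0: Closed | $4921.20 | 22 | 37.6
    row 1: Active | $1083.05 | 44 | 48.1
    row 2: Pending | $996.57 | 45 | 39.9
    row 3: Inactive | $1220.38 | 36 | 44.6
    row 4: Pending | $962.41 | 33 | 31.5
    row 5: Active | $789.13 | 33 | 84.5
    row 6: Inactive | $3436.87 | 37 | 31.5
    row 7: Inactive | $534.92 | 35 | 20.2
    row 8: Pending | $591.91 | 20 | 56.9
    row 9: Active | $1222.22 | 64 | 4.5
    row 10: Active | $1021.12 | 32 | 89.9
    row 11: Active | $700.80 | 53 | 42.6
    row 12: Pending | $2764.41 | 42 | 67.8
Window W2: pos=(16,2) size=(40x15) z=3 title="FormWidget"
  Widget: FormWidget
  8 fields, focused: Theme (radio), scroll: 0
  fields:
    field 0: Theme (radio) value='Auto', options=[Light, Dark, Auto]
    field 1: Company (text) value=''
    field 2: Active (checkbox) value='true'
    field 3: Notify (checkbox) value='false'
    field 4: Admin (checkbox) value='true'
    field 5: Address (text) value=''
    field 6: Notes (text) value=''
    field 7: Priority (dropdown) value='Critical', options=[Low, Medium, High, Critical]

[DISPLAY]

                                           
     ┏━━━━━━━━━━━━━━━━━━━━━━━━━━━━━━━━━━━━━
     ┃ FormWidget                          
     ┠─────────────────────────────────────
     ┃> Theme:      ( ) Light  ( ) Dark  (●
     ┃  Company:    [                      
     ┃  Active:     [x]                    
     ┃  Notify:     [ ]                    
     ┃  Admin:      [x]                    
     ┃  Address:    [                      
     ┃  Notes:      [                      
     ┃  Priority:   [Critical             ▼
     ┃                                     
     ┃                                     
     ┃                                     
     ┗━━━━━━━━━━━━━━━━━━━━━━━━━━━━━━━━━━━━━


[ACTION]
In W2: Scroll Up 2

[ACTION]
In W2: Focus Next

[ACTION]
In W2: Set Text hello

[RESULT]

                                           
     ┏━━━━━━━━━━━━━━━━━━━━━━━━━━━━━━━━━━━━━
     ┃ FormWidget                          
     ┠─────────────────────────────────────
     ┃  Theme:      ( ) Light  ( ) Dark  (●
     ┃> Company:    [hello                 
     ┃  Active:     [x]                    
     ┃  Notify:     [ ]                    
     ┃  Admin:      [x]                    
     ┃  Address:    [                      
     ┃  Notes:      [                      
     ┃  Priority:   [Critical             ▼
     ┃                                     
     ┃                                     
     ┃                                     
     ┗━━━━━━━━━━━━━━━━━━━━━━━━━━━━━━━━━━━━━


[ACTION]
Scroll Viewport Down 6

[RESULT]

     ┃  Active:     [x]                    
     ┃  Notify:     [ ]                    
     ┃  Admin:      [x]                    
     ┃  Address:    [                      
     ┃  Notes:      [                      
     ┃  Priority:   [Critical             ▼
     ┃                                     
     ┃                                     
     ┃                                     
     ┗━━━━━━━━━━━━━━━━━━━━━━━━━━━━━━━━━━━━━
          ┃Active  │$789.13 │33 │84.5      
          ┗━━━━━━━━━━━━━━━━━━━━━━━━━━━━━━━━
                      ┃   [ ] server.ts    
                      ┃   [x] auth.yaml    
                      ┃   [x] logger.c     
                      ┃   [ ] logger.toml  


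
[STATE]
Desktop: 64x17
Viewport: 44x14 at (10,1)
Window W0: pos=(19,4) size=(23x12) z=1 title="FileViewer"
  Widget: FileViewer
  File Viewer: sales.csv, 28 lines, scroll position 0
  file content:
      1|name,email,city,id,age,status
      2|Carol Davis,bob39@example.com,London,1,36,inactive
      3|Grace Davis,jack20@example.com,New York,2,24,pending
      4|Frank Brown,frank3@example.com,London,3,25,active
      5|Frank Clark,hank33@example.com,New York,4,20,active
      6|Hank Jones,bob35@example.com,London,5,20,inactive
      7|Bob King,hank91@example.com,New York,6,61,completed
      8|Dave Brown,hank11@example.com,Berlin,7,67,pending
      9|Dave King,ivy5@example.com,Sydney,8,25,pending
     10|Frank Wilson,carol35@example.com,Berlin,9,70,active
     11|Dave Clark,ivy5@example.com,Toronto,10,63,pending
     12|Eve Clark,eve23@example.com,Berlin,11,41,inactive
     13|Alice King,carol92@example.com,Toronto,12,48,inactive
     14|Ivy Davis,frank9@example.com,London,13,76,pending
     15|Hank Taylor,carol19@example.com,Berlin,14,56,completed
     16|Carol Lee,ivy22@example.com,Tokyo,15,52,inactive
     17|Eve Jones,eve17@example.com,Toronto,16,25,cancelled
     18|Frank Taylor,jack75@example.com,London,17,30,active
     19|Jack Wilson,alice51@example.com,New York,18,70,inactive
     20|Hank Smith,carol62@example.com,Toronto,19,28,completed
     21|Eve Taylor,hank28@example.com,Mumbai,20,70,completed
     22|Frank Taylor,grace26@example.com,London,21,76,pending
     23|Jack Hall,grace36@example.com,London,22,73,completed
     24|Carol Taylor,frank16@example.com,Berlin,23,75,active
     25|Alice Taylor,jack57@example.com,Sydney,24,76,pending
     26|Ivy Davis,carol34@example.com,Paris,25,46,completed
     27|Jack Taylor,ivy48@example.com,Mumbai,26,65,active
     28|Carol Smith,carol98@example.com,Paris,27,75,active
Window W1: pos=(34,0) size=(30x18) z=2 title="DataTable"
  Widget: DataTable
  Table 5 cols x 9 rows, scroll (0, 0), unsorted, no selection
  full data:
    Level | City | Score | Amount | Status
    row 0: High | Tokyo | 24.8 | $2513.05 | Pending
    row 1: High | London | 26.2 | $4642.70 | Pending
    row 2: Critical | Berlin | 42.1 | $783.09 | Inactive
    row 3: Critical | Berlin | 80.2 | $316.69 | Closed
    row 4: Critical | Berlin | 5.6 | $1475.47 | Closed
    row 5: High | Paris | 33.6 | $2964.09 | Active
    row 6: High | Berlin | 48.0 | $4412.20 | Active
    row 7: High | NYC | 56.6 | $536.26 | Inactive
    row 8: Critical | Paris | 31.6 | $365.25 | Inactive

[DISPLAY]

                        ┃ DataTable         
                        ┠───────────────────
                        ┃Level   │City  │Sco
         ┏━━━━━━━━━━━━━━┃────────┼──────┼───
         ┃ FileViewer   ┃High    │Tokyo │24.
         ┠──────────────┃High    │London│26.
         ┃name,email,cit┃Critical│Berlin│42.
         ┃Carol Davis,bo┃Critical│Berlin│80.
         ┃Grace Davis,ja┃Critical│Berlin│5.6
         ┃Frank Brown,fr┃High    │Paris │33.
         ┃Frank Clark,ha┃High    │Berlin│48.
         ┃Hank Jones,bob┃High    │NYC   │56.
         ┃Bob King,hank9┃Critical│Paris │31.
         ┃Dave Brown,han┃                   


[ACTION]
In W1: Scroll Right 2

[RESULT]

                        ┃ DataTable         
                        ┠───────────────────
                        ┃vel   │City  │Score
         ┏━━━━━━━━━━━━━━┃──────┼──────┼─────
         ┃ FileViewer   ┃gh    │Tokyo │24.8 
         ┠──────────────┃gh    │London│26.2 
         ┃name,email,cit┃itical│Berlin│42.1 
         ┃Carol Davis,bo┃itical│Berlin│80.2 
         ┃Grace Davis,ja┃itical│Berlin│5.6  
         ┃Frank Brown,fr┃gh    │Paris │33.6 
         ┃Frank Clark,ha┃gh    │Berlin│48.0 
         ┃Hank Jones,bob┃gh    │NYC   │56.6 
         ┃Bob King,hank9┃itical│Paris │31.6 
         ┃Dave Brown,han┃                   


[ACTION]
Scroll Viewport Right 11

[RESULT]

              ┃ DataTable                  ┃
              ┠────────────────────────────┨
              ┃vel   │City  │Score│Amount  ┃
━━━━━━━━━━━━━━┃──────┼──────┼─────┼────────┃
 FileViewer   ┃gh    │Tokyo │24.8 │$2513.05┃
──────────────┃gh    │London│26.2 │$4642.70┃
name,email,cit┃itical│Berlin│42.1 │$783.09 ┃
Carol Davis,bo┃itical│Berlin│80.2 │$316.69 ┃
Grace Davis,ja┃itical│Berlin│5.6  │$1475.47┃
Frank Brown,fr┃gh    │Paris │33.6 │$2964.09┃
Frank Clark,ha┃gh    │Berlin│48.0 │$4412.20┃
Hank Jones,bob┃gh    │NYC   │56.6 │$536.26 ┃
Bob King,hank9┃itical│Paris │31.6 │$365.25 ┃
Dave Brown,han┃                            ┃


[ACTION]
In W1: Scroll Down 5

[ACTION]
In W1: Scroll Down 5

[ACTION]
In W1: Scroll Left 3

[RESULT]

              ┃ DataTable                  ┃
              ┠────────────────────────────┨
              ┃Level   │City  │Score│Amount┃
━━━━━━━━━━━━━━┃────────┼──────┼─────┼──────┃
 FileViewer   ┃High    │Tokyo │24.8 │$2513.┃
──────────────┃High    │London│26.2 │$4642.┃
name,email,cit┃Critical│Berlin│42.1 │$783.0┃
Carol Davis,bo┃Critical│Berlin│80.2 │$316.6┃
Grace Davis,ja┃Critical│Berlin│5.6  │$1475.┃
Frank Brown,fr┃High    │Paris │33.6 │$2964.┃
Frank Clark,ha┃High    │Berlin│48.0 │$4412.┃
Hank Jones,bob┃High    │NYC   │56.6 │$536.2┃
Bob King,hank9┃Critical│Paris │31.6 │$365.2┃
Dave Brown,han┃                            ┃


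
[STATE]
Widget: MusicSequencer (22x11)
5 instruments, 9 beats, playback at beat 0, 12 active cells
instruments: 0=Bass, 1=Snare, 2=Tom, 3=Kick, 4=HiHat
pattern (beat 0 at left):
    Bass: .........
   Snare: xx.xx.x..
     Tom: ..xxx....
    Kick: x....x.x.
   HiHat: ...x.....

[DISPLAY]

      ▼12345678       
  Bass·········       
 Snare██·██·█··       
   Tom··███····       
  Kick█····█·█·       
 HiHat···█·····       
                      
                      
                      
                      
                      


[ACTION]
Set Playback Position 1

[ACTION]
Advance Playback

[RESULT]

      01▼345678       
  Bass·········       
 Snare██·██·█··       
   Tom··███····       
  Kick█····█·█·       
 HiHat···█·····       
                      
                      
                      
                      
                      


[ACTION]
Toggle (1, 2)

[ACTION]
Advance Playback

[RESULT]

      012▼45678       
  Bass·········       
 Snare█████·█··       
   Tom··███····       
  Kick█····█·█·       
 HiHat···█·····       
                      
                      
                      
                      
                      


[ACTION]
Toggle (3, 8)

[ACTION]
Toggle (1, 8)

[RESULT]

      012▼45678       
  Bass·········       
 Snare█████·█·█       
   Tom··███····       
  Kick█····█·██       
 HiHat···█·····       
                      
                      
                      
                      
                      


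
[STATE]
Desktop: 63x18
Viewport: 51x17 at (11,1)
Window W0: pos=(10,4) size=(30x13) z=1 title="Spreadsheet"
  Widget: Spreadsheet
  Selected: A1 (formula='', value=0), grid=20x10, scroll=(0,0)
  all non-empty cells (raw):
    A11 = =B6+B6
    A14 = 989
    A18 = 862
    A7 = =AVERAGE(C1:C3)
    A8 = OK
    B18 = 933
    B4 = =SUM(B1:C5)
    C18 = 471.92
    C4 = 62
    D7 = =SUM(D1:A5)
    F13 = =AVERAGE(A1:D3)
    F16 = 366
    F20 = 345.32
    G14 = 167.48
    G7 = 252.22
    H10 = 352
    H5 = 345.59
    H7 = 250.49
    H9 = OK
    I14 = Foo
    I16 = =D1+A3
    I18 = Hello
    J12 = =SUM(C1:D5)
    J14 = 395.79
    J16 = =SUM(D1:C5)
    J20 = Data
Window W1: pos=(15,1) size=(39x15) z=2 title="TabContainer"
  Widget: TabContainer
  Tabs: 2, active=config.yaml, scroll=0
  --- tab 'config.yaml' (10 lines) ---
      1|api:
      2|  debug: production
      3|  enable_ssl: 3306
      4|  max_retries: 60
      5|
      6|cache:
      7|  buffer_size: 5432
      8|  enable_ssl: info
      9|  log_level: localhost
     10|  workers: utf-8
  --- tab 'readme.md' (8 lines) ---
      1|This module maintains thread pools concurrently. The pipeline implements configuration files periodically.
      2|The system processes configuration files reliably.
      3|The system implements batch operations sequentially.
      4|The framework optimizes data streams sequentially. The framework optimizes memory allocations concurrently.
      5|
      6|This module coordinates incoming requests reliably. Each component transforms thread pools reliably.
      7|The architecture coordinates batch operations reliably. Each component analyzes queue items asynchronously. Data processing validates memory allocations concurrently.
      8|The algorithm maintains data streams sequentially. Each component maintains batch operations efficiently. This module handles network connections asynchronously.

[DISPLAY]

    ┏━━━━━━━━━━━━━━━━━━━━━━━━━━━━━━━━━━━━━┓        
    ┃ TabContainer                        ┃        
    ┠─────────────────────────────────────┨        
━━━━┃[config.yaml]│ readme.md             ┃        
 Spr┃─────────────────────────────────────┃        
────┃api:                                 ┃        
A1: ┃  debug: production                  ┃        
    ┃  enable_ssl: 3306                   ┃        
----┃  max_retries: 60                    ┃        
  1 ┃                                     ┃        
  2 ┃cache:                               ┃        
  3 ┃  buffer_size: 5432                  ┃        
  4 ┃  enable_ssl: info                   ┃        
  5 ┃  log_level: localhost               ┃        
  6 ┗━━━━━━━━━━━━━━━━━━━━━━━━━━━━━━━━━━━━━┛        
━━━━━━━━━━━━━━━━━━━━━━━━━━━━┛                      
                                                   


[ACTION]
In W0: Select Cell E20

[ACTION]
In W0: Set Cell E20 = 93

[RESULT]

    ┏━━━━━━━━━━━━━━━━━━━━━━━━━━━━━━━━━━━━━┓        
    ┃ TabContainer                        ┃        
    ┠─────────────────────────────────────┨        
━━━━┃[config.yaml]│ readme.md             ┃        
 Spr┃─────────────────────────────────────┃        
────┃api:                                 ┃        
E20:┃  debug: production                  ┃        
    ┃  enable_ssl: 3306                   ┃        
----┃  max_retries: 60                    ┃        
  1 ┃                                     ┃        
  2 ┃cache:                               ┃        
  3 ┃  buffer_size: 5432                  ┃        
  4 ┃  enable_ssl: info                   ┃        
  5 ┃  log_level: localhost               ┃        
  6 ┗━━━━━━━━━━━━━━━━━━━━━━━━━━━━━━━━━━━━━┛        
━━━━━━━━━━━━━━━━━━━━━━━━━━━━┛                      
                                                   


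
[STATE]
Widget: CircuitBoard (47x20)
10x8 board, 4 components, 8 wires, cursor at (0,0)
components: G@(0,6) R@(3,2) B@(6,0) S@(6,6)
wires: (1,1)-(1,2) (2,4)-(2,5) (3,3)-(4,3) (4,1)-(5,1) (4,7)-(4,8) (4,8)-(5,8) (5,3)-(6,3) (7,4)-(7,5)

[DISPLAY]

   0 1 2 3 4 5 6 7 8 9                         
0  [.]                      G                  
                                               
1       · ─ ·                                  
                                               
2                   · ─ ·                      
                                               
3           R   ·                              
                │                              
4       ·       ·               · ─ ·          
        │                           │          
5       ·       ·                   ·          
                │                              
6   B           ·           S                  
                                               
7                   · ─ ·                      
Cursor: (0,0)                                  
                                               
                                               
                                               


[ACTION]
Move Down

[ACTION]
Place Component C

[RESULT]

   0 1 2 3 4 5 6 7 8 9                         
0                           G                  
                                               
1  [C]  · ─ ·                                  
                                               
2                   · ─ ·                      
                                               
3           R   ·                              
                │                              
4       ·       ·               · ─ ·          
        │                           │          
5       ·       ·                   ·          
                │                              
6   B           ·           S                  
                                               
7                   · ─ ·                      
Cursor: (1,0)                                  
                                               
                                               
                                               


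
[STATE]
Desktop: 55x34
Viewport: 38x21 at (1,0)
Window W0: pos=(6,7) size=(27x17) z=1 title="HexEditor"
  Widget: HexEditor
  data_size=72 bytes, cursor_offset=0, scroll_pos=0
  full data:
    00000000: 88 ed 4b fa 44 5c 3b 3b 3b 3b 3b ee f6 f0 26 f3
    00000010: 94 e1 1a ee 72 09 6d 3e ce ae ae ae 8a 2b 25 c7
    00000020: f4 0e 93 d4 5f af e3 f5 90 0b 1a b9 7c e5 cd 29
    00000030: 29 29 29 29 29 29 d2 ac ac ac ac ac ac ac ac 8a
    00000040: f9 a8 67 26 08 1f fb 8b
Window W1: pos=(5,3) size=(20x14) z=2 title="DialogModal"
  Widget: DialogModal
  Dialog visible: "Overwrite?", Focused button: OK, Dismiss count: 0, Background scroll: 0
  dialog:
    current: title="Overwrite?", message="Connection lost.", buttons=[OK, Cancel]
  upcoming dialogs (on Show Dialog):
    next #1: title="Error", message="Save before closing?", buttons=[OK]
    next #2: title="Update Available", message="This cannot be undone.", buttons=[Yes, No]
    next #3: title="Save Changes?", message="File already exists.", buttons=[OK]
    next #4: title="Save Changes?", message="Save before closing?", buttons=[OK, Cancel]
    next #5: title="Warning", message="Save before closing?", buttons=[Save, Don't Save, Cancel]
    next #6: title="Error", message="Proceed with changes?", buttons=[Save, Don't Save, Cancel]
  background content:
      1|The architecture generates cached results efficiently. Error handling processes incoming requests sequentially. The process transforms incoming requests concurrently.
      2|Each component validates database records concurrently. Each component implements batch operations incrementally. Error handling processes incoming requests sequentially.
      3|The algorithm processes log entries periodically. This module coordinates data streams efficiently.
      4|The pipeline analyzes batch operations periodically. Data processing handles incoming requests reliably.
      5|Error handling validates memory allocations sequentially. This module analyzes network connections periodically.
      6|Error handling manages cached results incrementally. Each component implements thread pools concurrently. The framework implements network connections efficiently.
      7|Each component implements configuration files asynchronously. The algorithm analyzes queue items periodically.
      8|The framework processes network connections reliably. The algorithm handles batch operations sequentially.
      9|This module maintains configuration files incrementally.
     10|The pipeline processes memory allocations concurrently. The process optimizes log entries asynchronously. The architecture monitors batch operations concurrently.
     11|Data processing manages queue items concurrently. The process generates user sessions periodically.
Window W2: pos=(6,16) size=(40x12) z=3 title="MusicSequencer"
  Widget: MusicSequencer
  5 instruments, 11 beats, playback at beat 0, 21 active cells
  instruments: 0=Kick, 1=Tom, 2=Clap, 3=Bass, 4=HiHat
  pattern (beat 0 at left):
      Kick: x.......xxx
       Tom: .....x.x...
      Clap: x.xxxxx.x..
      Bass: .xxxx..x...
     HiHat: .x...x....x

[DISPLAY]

                                      
                                      
                                      
    ┏━━━━━━━━━━━━━━━━━━┓              
    ┃ DialogModal      ┃              
    ┠──────────────────┨              
    ┃The architecture g┃              
    ┃Each component val┃━━━━━━━┓      
    ┃Th┌────────────┐oc┃       ┃      
    ┃Th│ Overwrite? │ly┃───────┨      
    ┃Er│Connection l│al┃ fa 44 ┃      
    ┃Er│[OK]  Cancel│an┃ ee 72 ┃      
    ┃Ea└────────────┘mp┃ d4 5f ┃      
    ┃The framework proc┃ 29 29 ┃      
    ┃This module mainta┃ 26 08 ┃      
    ┃The pipeline proce┃       ┃      
    ┗┏━━━━━━━━━━━━━━━━━━━━━━━━━━━━━━━━
     ┃ MusicSequencer                 
     ┠────────────────────────────────
     ┃      ▼1234567890               
     ┃  Kick█·······███               


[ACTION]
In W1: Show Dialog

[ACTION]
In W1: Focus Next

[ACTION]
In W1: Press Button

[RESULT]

                                      
                                      
                                      
    ┏━━━━━━━━━━━━━━━━━━┓              
    ┃ DialogModal      ┃              
    ┠──────────────────┨              
    ┃The architecture g┃              
    ┃Each component val┃━━━━━━━┓      
    ┃The algorithm proc┃       ┃      
    ┃The pipeline analy┃───────┨      
    ┃Error handling val┃ fa 44 ┃      
    ┃Error handling man┃ ee 72 ┃      
    ┃Each component imp┃ d4 5f ┃      
    ┃The framework proc┃ 29 29 ┃      
    ┃This module mainta┃ 26 08 ┃      
    ┃The pipeline proce┃       ┃      
    ┗┏━━━━━━━━━━━━━━━━━━━━━━━━━━━━━━━━
     ┃ MusicSequencer                 
     ┠────────────────────────────────
     ┃      ▼1234567890               
     ┃  Kick█·······███               
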